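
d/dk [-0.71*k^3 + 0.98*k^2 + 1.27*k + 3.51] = -2.13*k^2 + 1.96*k + 1.27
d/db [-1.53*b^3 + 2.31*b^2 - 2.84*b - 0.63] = -4.59*b^2 + 4.62*b - 2.84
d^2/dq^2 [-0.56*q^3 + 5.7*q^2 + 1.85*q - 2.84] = 11.4 - 3.36*q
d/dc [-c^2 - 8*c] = -2*c - 8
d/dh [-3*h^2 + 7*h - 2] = 7 - 6*h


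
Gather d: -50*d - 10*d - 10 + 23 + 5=18 - 60*d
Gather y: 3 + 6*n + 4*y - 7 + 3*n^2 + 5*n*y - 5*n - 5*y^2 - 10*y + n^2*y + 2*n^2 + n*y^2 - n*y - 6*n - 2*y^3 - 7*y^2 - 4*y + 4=5*n^2 - 5*n - 2*y^3 + y^2*(n - 12) + y*(n^2 + 4*n - 10)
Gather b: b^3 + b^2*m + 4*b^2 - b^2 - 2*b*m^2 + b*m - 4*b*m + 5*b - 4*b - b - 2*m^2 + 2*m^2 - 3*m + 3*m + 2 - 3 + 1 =b^3 + b^2*(m + 3) + b*(-2*m^2 - 3*m)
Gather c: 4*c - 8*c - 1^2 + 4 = 3 - 4*c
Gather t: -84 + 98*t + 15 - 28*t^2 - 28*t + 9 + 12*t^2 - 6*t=-16*t^2 + 64*t - 60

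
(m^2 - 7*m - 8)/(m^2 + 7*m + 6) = (m - 8)/(m + 6)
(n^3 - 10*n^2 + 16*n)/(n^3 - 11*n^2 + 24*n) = (n - 2)/(n - 3)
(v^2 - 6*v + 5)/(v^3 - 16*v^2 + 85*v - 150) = (v - 1)/(v^2 - 11*v + 30)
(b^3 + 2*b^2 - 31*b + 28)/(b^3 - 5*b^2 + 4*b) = (b + 7)/b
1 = 1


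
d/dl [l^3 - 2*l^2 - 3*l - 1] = 3*l^2 - 4*l - 3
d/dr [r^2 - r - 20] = 2*r - 1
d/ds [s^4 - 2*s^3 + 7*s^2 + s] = 4*s^3 - 6*s^2 + 14*s + 1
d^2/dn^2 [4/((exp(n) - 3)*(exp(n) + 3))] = 16*(exp(2*n) + 9)*exp(2*n)/(exp(6*n) - 27*exp(4*n) + 243*exp(2*n) - 729)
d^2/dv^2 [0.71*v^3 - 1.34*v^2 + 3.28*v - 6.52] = 4.26*v - 2.68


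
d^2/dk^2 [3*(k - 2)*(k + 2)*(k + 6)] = 18*k + 36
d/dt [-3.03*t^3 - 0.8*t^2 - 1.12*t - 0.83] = -9.09*t^2 - 1.6*t - 1.12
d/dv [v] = 1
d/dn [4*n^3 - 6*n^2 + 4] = 12*n*(n - 1)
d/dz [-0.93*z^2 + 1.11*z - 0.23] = 1.11 - 1.86*z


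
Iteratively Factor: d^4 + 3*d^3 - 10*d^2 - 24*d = (d + 4)*(d^3 - d^2 - 6*d) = (d + 2)*(d + 4)*(d^2 - 3*d) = (d - 3)*(d + 2)*(d + 4)*(d)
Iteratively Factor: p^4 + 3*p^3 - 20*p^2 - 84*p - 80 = (p + 4)*(p^3 - p^2 - 16*p - 20) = (p - 5)*(p + 4)*(p^2 + 4*p + 4) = (p - 5)*(p + 2)*(p + 4)*(p + 2)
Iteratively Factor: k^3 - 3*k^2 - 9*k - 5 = (k + 1)*(k^2 - 4*k - 5) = (k + 1)^2*(k - 5)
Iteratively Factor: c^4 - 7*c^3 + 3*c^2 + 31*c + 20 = (c - 5)*(c^3 - 2*c^2 - 7*c - 4) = (c - 5)*(c + 1)*(c^2 - 3*c - 4) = (c - 5)*(c + 1)^2*(c - 4)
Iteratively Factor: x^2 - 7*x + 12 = (x - 4)*(x - 3)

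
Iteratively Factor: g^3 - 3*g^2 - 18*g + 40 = (g - 2)*(g^2 - g - 20) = (g - 5)*(g - 2)*(g + 4)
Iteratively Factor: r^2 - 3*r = (r)*(r - 3)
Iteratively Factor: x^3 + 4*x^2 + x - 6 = (x + 2)*(x^2 + 2*x - 3) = (x - 1)*(x + 2)*(x + 3)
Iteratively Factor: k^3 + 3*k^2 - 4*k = (k + 4)*(k^2 - k) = k*(k + 4)*(k - 1)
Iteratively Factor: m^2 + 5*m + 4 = (m + 1)*(m + 4)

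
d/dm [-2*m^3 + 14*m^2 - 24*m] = -6*m^2 + 28*m - 24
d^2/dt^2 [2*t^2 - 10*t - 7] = 4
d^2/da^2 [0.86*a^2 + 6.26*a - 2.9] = 1.72000000000000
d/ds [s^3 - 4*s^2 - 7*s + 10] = 3*s^2 - 8*s - 7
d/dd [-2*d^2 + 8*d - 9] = 8 - 4*d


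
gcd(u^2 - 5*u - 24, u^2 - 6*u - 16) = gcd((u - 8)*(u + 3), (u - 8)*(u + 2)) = u - 8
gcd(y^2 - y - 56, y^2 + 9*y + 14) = y + 7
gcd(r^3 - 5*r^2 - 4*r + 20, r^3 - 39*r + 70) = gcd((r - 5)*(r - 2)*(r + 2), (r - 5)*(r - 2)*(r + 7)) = r^2 - 7*r + 10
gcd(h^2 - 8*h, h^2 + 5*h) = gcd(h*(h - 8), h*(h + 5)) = h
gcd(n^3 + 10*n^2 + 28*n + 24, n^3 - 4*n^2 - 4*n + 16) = n + 2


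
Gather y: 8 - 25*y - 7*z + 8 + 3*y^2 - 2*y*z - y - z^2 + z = 3*y^2 + y*(-2*z - 26) - z^2 - 6*z + 16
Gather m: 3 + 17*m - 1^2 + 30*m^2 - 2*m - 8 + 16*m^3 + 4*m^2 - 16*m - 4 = 16*m^3 + 34*m^2 - m - 10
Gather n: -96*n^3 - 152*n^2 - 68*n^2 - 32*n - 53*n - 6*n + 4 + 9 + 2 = -96*n^3 - 220*n^2 - 91*n + 15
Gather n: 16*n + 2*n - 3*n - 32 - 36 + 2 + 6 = 15*n - 60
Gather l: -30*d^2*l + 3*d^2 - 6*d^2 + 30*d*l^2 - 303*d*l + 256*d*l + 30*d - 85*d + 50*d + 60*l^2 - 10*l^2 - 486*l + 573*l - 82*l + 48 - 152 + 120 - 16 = -3*d^2 - 5*d + l^2*(30*d + 50) + l*(-30*d^2 - 47*d + 5)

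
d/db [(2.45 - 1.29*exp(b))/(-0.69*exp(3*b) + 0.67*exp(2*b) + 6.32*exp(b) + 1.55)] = (-1.7802*exp(3*b) + 5.9358*exp(2*b) - 3.283*exp(b) - 17.4835)*exp(b)/(0.4761*exp(6*b) - 0.9246*exp(5*b) - 8.2727*exp(4*b) + 6.3298*exp(3*b) + 42.0194*exp(2*b) + 19.592*exp(b) + 2.4025)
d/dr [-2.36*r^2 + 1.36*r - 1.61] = 1.36 - 4.72*r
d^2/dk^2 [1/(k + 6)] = 2/(k + 6)^3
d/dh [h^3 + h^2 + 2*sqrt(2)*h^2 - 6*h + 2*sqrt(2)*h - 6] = 3*h^2 + 2*h + 4*sqrt(2)*h - 6 + 2*sqrt(2)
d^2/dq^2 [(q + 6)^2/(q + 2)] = 32/(q^3 + 6*q^2 + 12*q + 8)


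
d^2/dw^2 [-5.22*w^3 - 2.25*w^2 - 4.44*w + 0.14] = -31.32*w - 4.5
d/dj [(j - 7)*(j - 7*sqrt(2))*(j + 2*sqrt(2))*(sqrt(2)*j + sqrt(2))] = 4*sqrt(2)*j^3 - 30*j^2 - 18*sqrt(2)*j^2 - 70*sqrt(2)*j + 120*j + 70 + 168*sqrt(2)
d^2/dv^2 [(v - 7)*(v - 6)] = 2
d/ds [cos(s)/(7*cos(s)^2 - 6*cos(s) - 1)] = (7*cos(s)^2 + 1)*sin(s)/((cos(s) - 1)^2*(7*cos(s) + 1)^2)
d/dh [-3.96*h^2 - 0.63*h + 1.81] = -7.92*h - 0.63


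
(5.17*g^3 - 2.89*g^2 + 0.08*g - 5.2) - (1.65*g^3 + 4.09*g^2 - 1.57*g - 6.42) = 3.52*g^3 - 6.98*g^2 + 1.65*g + 1.22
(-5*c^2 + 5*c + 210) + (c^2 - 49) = -4*c^2 + 5*c + 161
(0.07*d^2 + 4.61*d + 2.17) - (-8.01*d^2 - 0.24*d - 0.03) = 8.08*d^2 + 4.85*d + 2.2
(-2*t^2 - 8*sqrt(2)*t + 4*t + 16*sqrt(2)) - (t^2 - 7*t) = -3*t^2 - 8*sqrt(2)*t + 11*t + 16*sqrt(2)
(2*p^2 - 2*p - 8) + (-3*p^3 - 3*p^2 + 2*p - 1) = -3*p^3 - p^2 - 9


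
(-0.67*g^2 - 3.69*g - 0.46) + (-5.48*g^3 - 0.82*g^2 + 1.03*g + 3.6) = -5.48*g^3 - 1.49*g^2 - 2.66*g + 3.14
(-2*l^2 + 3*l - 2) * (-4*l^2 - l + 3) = 8*l^4 - 10*l^3 - l^2 + 11*l - 6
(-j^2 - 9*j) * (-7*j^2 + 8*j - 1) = 7*j^4 + 55*j^3 - 71*j^2 + 9*j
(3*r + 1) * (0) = 0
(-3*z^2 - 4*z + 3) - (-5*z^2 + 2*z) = 2*z^2 - 6*z + 3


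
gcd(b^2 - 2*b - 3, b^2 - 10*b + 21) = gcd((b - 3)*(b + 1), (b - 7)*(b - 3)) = b - 3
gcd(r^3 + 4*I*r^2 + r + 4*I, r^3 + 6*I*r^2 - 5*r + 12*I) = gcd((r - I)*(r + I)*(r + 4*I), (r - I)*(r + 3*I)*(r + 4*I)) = r^2 + 3*I*r + 4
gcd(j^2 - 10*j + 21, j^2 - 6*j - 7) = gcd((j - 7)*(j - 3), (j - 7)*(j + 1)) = j - 7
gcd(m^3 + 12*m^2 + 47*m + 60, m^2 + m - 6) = m + 3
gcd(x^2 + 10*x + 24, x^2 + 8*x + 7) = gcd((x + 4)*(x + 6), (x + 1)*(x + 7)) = 1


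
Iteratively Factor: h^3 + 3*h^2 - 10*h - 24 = (h + 2)*(h^2 + h - 12) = (h + 2)*(h + 4)*(h - 3)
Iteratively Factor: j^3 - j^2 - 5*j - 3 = (j - 3)*(j^2 + 2*j + 1) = (j - 3)*(j + 1)*(j + 1)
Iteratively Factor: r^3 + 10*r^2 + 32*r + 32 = (r + 4)*(r^2 + 6*r + 8) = (r + 4)^2*(r + 2)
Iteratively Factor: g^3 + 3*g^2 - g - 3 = (g - 1)*(g^2 + 4*g + 3) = (g - 1)*(g + 3)*(g + 1)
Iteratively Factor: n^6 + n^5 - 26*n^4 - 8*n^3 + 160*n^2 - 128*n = (n - 4)*(n^5 + 5*n^4 - 6*n^3 - 32*n^2 + 32*n) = (n - 4)*(n + 4)*(n^4 + n^3 - 10*n^2 + 8*n) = n*(n - 4)*(n + 4)*(n^3 + n^2 - 10*n + 8) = n*(n - 4)*(n - 2)*(n + 4)*(n^2 + 3*n - 4) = n*(n - 4)*(n - 2)*(n + 4)^2*(n - 1)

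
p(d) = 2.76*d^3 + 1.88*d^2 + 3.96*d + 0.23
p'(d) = 8.28*d^2 + 3.76*d + 3.96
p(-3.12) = -77.65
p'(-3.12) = 72.83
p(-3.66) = -124.40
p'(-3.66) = 101.11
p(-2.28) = -31.74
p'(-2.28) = 38.43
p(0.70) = 4.87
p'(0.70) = 10.65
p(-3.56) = -114.57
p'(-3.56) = 95.51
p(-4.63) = -251.74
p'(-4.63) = 164.05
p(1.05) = 9.66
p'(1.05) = 17.04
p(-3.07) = -74.07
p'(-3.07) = 70.45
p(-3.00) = -69.25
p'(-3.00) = 67.20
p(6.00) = 687.83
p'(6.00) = 324.60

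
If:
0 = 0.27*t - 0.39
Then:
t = 1.44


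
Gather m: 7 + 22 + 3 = 32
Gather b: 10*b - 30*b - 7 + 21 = 14 - 20*b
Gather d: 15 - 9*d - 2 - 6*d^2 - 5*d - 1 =-6*d^2 - 14*d + 12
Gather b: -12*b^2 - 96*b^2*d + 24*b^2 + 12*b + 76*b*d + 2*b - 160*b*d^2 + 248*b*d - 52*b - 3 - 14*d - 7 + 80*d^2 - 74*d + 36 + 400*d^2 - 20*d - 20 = b^2*(12 - 96*d) + b*(-160*d^2 + 324*d - 38) + 480*d^2 - 108*d + 6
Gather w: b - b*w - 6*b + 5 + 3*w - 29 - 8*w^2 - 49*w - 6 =-5*b - 8*w^2 + w*(-b - 46) - 30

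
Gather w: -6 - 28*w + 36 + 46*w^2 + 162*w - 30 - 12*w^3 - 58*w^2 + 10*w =-12*w^3 - 12*w^2 + 144*w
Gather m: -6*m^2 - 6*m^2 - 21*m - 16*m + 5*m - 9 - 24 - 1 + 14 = -12*m^2 - 32*m - 20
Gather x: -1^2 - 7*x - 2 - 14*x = -21*x - 3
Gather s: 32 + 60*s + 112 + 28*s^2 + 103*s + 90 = 28*s^2 + 163*s + 234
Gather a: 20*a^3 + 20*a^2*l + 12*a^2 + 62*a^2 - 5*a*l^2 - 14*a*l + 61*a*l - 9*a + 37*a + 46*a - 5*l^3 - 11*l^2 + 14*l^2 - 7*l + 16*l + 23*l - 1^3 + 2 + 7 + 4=20*a^3 + a^2*(20*l + 74) + a*(-5*l^2 + 47*l + 74) - 5*l^3 + 3*l^2 + 32*l + 12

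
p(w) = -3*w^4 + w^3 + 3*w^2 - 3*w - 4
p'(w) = -12*w^3 + 3*w^2 + 6*w - 3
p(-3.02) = -244.67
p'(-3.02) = 336.76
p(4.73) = -1346.89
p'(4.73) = -1177.39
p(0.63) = -4.92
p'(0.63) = -1.03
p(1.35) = -10.09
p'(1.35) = -18.96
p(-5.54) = -2891.26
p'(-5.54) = 2096.21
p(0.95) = -5.73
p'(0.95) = -4.88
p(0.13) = -4.34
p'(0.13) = -2.20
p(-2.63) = -137.08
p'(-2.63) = 220.27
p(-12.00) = -63472.00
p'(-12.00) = 21093.00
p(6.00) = -3586.00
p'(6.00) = -2451.00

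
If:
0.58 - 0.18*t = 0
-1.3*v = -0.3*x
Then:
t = 3.22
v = 0.230769230769231*x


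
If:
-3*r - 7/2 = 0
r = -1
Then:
No Solution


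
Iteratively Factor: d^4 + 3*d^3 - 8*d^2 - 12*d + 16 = (d + 2)*(d^3 + d^2 - 10*d + 8) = (d + 2)*(d + 4)*(d^2 - 3*d + 2) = (d - 1)*(d + 2)*(d + 4)*(d - 2)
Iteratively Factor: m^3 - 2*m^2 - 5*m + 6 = (m + 2)*(m^2 - 4*m + 3) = (m - 3)*(m + 2)*(m - 1)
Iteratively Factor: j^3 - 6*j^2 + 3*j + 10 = (j - 2)*(j^2 - 4*j - 5) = (j - 2)*(j + 1)*(j - 5)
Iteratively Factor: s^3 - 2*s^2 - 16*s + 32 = (s - 4)*(s^2 + 2*s - 8) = (s - 4)*(s + 4)*(s - 2)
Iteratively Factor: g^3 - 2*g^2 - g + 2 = (g - 1)*(g^2 - g - 2) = (g - 2)*(g - 1)*(g + 1)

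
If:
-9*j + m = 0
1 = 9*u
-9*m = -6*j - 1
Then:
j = 1/75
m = 3/25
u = 1/9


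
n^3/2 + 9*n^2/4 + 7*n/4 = n*(n/2 + 1/2)*(n + 7/2)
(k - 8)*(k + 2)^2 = k^3 - 4*k^2 - 28*k - 32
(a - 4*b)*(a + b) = a^2 - 3*a*b - 4*b^2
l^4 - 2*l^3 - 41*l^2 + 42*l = l*(l - 7)*(l - 1)*(l + 6)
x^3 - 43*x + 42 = (x - 6)*(x - 1)*(x + 7)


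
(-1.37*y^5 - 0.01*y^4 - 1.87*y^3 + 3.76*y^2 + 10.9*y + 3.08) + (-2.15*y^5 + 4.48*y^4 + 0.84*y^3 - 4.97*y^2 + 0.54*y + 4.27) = -3.52*y^5 + 4.47*y^4 - 1.03*y^3 - 1.21*y^2 + 11.44*y + 7.35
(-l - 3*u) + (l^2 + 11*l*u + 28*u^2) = l^2 + 11*l*u - l + 28*u^2 - 3*u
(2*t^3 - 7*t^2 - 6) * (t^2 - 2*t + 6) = 2*t^5 - 11*t^4 + 26*t^3 - 48*t^2 + 12*t - 36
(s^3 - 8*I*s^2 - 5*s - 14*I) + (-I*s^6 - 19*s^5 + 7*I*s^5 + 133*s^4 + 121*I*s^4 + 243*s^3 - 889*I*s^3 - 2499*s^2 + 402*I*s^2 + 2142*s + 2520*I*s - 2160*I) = -I*s^6 - 19*s^5 + 7*I*s^5 + 133*s^4 + 121*I*s^4 + 244*s^3 - 889*I*s^3 - 2499*s^2 + 394*I*s^2 + 2137*s + 2520*I*s - 2174*I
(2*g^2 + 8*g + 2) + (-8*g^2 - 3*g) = -6*g^2 + 5*g + 2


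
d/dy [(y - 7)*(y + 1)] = 2*y - 6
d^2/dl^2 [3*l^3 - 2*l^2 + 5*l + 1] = 18*l - 4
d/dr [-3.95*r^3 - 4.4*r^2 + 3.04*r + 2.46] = -11.85*r^2 - 8.8*r + 3.04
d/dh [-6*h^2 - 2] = -12*h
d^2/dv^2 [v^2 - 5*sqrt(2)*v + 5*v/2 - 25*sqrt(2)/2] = 2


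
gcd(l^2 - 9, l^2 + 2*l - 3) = l + 3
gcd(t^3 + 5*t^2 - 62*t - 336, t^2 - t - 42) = t + 6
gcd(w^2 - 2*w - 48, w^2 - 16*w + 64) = w - 8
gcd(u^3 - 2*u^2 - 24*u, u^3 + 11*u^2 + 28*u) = u^2 + 4*u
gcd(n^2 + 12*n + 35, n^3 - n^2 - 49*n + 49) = n + 7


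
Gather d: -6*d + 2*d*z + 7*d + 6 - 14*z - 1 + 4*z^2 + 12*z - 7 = d*(2*z + 1) + 4*z^2 - 2*z - 2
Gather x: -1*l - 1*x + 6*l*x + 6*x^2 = -l + 6*x^2 + x*(6*l - 1)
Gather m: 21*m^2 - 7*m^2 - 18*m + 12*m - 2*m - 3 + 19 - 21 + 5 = 14*m^2 - 8*m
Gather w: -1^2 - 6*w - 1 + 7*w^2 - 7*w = 7*w^2 - 13*w - 2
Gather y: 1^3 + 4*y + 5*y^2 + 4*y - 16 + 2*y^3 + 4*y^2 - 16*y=2*y^3 + 9*y^2 - 8*y - 15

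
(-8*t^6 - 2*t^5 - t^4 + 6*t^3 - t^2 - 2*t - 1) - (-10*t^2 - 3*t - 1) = -8*t^6 - 2*t^5 - t^4 + 6*t^3 + 9*t^2 + t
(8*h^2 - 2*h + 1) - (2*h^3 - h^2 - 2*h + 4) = -2*h^3 + 9*h^2 - 3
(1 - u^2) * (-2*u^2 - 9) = 2*u^4 + 7*u^2 - 9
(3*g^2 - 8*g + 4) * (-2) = -6*g^2 + 16*g - 8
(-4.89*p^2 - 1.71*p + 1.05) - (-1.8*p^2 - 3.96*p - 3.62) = -3.09*p^2 + 2.25*p + 4.67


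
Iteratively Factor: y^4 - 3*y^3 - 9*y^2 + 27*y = (y - 3)*(y^3 - 9*y) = y*(y - 3)*(y^2 - 9) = y*(y - 3)^2*(y + 3)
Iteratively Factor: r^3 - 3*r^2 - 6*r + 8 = (r - 4)*(r^2 + r - 2) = (r - 4)*(r + 2)*(r - 1)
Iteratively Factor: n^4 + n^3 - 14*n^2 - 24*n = (n + 3)*(n^3 - 2*n^2 - 8*n) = (n - 4)*(n + 3)*(n^2 + 2*n) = (n - 4)*(n + 2)*(n + 3)*(n)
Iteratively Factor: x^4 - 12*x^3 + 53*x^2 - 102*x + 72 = (x - 3)*(x^3 - 9*x^2 + 26*x - 24) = (x - 4)*(x - 3)*(x^2 - 5*x + 6) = (x - 4)*(x - 3)^2*(x - 2)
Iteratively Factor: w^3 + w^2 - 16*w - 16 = (w + 4)*(w^2 - 3*w - 4) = (w - 4)*(w + 4)*(w + 1)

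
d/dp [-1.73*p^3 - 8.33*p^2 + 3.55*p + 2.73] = -5.19*p^2 - 16.66*p + 3.55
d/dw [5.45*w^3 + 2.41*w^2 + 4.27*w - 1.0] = 16.35*w^2 + 4.82*w + 4.27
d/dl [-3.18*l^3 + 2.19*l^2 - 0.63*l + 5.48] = -9.54*l^2 + 4.38*l - 0.63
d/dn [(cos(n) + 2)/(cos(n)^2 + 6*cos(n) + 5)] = (cos(n)^2 + 4*cos(n) + 7)*sin(n)/(cos(n)^2 + 6*cos(n) + 5)^2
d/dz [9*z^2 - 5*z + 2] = 18*z - 5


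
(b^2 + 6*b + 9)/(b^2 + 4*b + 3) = (b + 3)/(b + 1)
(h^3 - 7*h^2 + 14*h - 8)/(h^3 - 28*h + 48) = (h - 1)/(h + 6)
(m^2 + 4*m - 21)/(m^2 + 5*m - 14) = (m - 3)/(m - 2)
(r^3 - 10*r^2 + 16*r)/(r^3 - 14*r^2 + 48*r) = (r - 2)/(r - 6)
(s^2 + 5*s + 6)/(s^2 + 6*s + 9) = (s + 2)/(s + 3)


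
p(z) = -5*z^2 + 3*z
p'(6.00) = -57.00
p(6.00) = -162.00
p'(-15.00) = 153.00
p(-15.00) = -1170.00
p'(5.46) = -51.60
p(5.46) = -132.68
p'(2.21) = -19.10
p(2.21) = -17.79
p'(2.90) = -26.00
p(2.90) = -33.35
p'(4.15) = -38.50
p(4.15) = -73.66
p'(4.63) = -43.30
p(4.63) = -93.29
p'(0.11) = 1.90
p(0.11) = 0.27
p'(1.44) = -11.40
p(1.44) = -6.05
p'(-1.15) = 14.50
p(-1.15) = -10.06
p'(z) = 3 - 10*z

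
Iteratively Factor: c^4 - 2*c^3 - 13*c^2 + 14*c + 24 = (c + 3)*(c^3 - 5*c^2 + 2*c + 8) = (c - 4)*(c + 3)*(c^2 - c - 2) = (c - 4)*(c - 2)*(c + 3)*(c + 1)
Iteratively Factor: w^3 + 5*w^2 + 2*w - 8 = (w + 4)*(w^2 + w - 2) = (w - 1)*(w + 4)*(w + 2)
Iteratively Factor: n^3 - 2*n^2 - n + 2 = (n - 1)*(n^2 - n - 2) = (n - 1)*(n + 1)*(n - 2)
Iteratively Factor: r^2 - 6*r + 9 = (r - 3)*(r - 3)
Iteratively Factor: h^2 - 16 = (h - 4)*(h + 4)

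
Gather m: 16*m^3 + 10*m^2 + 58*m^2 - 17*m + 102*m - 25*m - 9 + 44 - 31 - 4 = 16*m^3 + 68*m^2 + 60*m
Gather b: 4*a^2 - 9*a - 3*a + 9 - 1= 4*a^2 - 12*a + 8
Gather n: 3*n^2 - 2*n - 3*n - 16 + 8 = 3*n^2 - 5*n - 8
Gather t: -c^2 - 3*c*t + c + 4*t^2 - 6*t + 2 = -c^2 + c + 4*t^2 + t*(-3*c - 6) + 2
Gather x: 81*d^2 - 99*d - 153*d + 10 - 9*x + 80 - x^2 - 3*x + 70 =81*d^2 - 252*d - x^2 - 12*x + 160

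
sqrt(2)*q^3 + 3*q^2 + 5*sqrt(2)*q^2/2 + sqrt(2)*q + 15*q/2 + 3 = (q + 2)*(q + 3*sqrt(2)/2)*(sqrt(2)*q + sqrt(2)/2)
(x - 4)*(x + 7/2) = x^2 - x/2 - 14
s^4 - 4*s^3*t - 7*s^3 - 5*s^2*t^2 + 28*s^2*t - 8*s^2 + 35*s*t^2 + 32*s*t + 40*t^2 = (s - 8)*(s + 1)*(s - 5*t)*(s + t)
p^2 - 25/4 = (p - 5/2)*(p + 5/2)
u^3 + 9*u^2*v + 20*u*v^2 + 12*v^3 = (u + v)*(u + 2*v)*(u + 6*v)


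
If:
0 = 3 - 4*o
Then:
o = 3/4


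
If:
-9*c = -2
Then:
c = 2/9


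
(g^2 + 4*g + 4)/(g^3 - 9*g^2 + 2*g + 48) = (g + 2)/(g^2 - 11*g + 24)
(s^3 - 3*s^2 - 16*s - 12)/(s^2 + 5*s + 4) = (s^2 - 4*s - 12)/(s + 4)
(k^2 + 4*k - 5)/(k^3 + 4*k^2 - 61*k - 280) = (k - 1)/(k^2 - k - 56)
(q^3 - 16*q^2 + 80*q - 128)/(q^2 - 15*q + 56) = (q^2 - 8*q + 16)/(q - 7)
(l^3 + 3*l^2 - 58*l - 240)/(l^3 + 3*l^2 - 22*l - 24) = (l^2 - 3*l - 40)/(l^2 - 3*l - 4)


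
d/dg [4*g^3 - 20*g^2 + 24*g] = 12*g^2 - 40*g + 24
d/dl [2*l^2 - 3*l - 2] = 4*l - 3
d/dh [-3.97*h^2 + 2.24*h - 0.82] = 2.24 - 7.94*h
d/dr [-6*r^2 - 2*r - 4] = -12*r - 2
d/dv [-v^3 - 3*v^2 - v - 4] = -3*v^2 - 6*v - 1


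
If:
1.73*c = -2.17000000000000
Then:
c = -1.25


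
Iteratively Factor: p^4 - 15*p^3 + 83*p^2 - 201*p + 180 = (p - 3)*(p^3 - 12*p^2 + 47*p - 60) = (p - 4)*(p - 3)*(p^2 - 8*p + 15) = (p - 5)*(p - 4)*(p - 3)*(p - 3)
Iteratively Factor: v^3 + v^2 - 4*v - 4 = (v + 2)*(v^2 - v - 2) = (v - 2)*(v + 2)*(v + 1)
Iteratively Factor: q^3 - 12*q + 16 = (q - 2)*(q^2 + 2*q - 8) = (q - 2)*(q + 4)*(q - 2)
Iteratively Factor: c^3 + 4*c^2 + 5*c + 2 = (c + 1)*(c^2 + 3*c + 2) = (c + 1)^2*(c + 2)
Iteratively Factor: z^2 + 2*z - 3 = (z + 3)*(z - 1)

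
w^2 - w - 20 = (w - 5)*(w + 4)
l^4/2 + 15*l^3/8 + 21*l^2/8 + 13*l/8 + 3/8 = (l/2 + 1/2)*(l + 3/4)*(l + 1)^2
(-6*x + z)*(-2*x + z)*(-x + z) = -12*x^3 + 20*x^2*z - 9*x*z^2 + z^3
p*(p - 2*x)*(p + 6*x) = p^3 + 4*p^2*x - 12*p*x^2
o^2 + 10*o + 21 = (o + 3)*(o + 7)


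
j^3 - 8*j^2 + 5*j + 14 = (j - 7)*(j - 2)*(j + 1)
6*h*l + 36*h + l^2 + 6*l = (6*h + l)*(l + 6)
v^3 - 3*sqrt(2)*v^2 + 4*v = v*(v - 2*sqrt(2))*(v - sqrt(2))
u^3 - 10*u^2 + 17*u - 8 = (u - 8)*(u - 1)^2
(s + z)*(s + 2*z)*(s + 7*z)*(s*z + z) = s^4*z + 10*s^3*z^2 + s^3*z + 23*s^2*z^3 + 10*s^2*z^2 + 14*s*z^4 + 23*s*z^3 + 14*z^4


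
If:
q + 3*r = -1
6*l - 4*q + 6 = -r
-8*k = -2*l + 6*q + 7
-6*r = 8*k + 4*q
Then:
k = 121/92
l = -185/46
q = -98/23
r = 25/23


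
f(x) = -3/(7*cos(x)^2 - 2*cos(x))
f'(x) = -3*(14*sin(x)*cos(x) - 2*sin(x))/(7*cos(x)^2 - 2*cos(x))^2 = 6*(sin(x)/cos(x)^2 - 7*tan(x))/(7*cos(x) - 2)^2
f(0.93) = -2.30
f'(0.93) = -8.98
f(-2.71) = -0.40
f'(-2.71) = -0.32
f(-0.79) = -1.46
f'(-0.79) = 3.94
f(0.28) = -0.66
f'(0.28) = -0.46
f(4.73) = 90.77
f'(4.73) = -4815.29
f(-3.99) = -0.68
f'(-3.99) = 1.32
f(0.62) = -1.00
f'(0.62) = -1.81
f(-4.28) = -1.45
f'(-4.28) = 5.01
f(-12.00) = -0.91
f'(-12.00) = -1.45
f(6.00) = -0.66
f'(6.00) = 0.47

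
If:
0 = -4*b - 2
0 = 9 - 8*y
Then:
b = -1/2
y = 9/8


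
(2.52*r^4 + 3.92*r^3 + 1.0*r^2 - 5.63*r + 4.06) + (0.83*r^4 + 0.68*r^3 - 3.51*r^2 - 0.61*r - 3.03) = 3.35*r^4 + 4.6*r^3 - 2.51*r^2 - 6.24*r + 1.03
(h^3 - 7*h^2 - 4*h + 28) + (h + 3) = h^3 - 7*h^2 - 3*h + 31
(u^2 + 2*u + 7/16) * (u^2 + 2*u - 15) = u^4 + 4*u^3 - 169*u^2/16 - 233*u/8 - 105/16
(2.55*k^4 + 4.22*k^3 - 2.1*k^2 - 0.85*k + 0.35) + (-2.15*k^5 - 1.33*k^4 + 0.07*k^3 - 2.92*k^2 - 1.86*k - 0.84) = -2.15*k^5 + 1.22*k^4 + 4.29*k^3 - 5.02*k^2 - 2.71*k - 0.49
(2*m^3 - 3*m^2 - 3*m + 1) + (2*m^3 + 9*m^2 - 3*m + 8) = 4*m^3 + 6*m^2 - 6*m + 9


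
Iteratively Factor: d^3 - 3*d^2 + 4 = (d - 2)*(d^2 - d - 2) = (d - 2)^2*(d + 1)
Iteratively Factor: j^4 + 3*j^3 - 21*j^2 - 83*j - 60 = (j + 3)*(j^3 - 21*j - 20) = (j + 3)*(j + 4)*(j^2 - 4*j - 5) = (j + 1)*(j + 3)*(j + 4)*(j - 5)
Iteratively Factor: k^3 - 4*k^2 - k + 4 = (k - 1)*(k^2 - 3*k - 4) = (k - 4)*(k - 1)*(k + 1)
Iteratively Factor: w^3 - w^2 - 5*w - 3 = (w - 3)*(w^2 + 2*w + 1) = (w - 3)*(w + 1)*(w + 1)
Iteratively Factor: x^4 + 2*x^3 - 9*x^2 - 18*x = (x + 3)*(x^3 - x^2 - 6*x) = x*(x + 3)*(x^2 - x - 6) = x*(x - 3)*(x + 3)*(x + 2)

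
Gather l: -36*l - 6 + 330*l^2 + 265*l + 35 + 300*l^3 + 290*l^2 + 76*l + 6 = 300*l^3 + 620*l^2 + 305*l + 35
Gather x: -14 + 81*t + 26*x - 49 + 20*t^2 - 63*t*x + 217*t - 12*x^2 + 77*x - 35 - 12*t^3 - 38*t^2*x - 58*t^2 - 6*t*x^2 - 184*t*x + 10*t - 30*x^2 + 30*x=-12*t^3 - 38*t^2 + 308*t + x^2*(-6*t - 42) + x*(-38*t^2 - 247*t + 133) - 98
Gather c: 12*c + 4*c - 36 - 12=16*c - 48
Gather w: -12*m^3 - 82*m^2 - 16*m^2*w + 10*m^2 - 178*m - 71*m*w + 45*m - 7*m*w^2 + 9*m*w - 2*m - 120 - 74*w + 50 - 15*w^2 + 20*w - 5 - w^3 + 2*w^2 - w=-12*m^3 - 72*m^2 - 135*m - w^3 + w^2*(-7*m - 13) + w*(-16*m^2 - 62*m - 55) - 75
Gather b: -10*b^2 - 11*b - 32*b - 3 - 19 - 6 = -10*b^2 - 43*b - 28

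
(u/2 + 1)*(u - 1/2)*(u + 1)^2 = u^4/2 + 7*u^3/4 + 3*u^2/2 - u/4 - 1/2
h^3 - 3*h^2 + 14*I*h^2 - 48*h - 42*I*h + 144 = (h - 3)*(h + 6*I)*(h + 8*I)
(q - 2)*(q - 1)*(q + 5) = q^3 + 2*q^2 - 13*q + 10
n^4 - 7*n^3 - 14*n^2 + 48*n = n*(n - 8)*(n - 2)*(n + 3)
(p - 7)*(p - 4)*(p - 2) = p^3 - 13*p^2 + 50*p - 56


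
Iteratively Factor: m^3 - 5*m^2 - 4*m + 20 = (m - 5)*(m^2 - 4) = (m - 5)*(m - 2)*(m + 2)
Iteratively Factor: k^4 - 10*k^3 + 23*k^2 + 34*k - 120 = (k - 5)*(k^3 - 5*k^2 - 2*k + 24) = (k - 5)*(k - 4)*(k^2 - k - 6) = (k - 5)*(k - 4)*(k - 3)*(k + 2)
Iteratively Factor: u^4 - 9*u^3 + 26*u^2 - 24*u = (u - 2)*(u^3 - 7*u^2 + 12*u) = (u - 3)*(u - 2)*(u^2 - 4*u) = (u - 4)*(u - 3)*(u - 2)*(u)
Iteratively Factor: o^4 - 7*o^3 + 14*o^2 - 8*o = (o - 4)*(o^3 - 3*o^2 + 2*o) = o*(o - 4)*(o^2 - 3*o + 2) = o*(o - 4)*(o - 2)*(o - 1)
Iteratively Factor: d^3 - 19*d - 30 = (d + 3)*(d^2 - 3*d - 10) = (d + 2)*(d + 3)*(d - 5)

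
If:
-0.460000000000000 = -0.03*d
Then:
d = 15.33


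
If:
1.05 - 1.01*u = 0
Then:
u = 1.04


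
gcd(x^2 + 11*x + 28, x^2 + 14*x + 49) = x + 7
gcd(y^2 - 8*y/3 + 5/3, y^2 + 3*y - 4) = y - 1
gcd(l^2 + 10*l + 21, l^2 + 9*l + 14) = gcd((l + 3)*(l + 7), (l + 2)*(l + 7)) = l + 7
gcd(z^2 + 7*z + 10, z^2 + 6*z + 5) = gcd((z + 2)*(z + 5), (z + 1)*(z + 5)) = z + 5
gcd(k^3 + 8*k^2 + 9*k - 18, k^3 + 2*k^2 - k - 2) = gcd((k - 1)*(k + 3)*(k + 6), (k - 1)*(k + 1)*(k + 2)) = k - 1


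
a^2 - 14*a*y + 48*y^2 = (a - 8*y)*(a - 6*y)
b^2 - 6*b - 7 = (b - 7)*(b + 1)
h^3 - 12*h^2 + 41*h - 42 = (h - 7)*(h - 3)*(h - 2)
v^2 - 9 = (v - 3)*(v + 3)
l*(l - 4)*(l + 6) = l^3 + 2*l^2 - 24*l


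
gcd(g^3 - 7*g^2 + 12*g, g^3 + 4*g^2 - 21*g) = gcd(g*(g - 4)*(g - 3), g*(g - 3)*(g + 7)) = g^2 - 3*g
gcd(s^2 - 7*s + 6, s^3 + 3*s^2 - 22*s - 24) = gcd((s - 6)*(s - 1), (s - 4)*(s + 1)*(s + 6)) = 1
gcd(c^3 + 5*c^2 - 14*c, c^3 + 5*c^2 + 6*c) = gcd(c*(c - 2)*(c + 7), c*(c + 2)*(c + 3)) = c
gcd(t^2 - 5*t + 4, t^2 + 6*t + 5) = 1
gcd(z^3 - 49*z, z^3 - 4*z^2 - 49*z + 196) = z^2 - 49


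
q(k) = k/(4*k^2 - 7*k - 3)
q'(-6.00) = 0.00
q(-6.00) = -0.03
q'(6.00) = -0.01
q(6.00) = 0.06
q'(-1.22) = -0.07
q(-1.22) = -0.11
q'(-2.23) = -0.02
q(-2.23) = -0.07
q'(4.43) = -0.04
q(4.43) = 0.10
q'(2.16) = -73.63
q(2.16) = 3.98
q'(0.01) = -0.32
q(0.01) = -0.00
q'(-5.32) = -0.01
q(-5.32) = -0.04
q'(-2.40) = -0.02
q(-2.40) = -0.07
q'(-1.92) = -0.03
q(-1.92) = -0.08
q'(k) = k*(7 - 8*k)/(4*k^2 - 7*k - 3)^2 + 1/(4*k^2 - 7*k - 3)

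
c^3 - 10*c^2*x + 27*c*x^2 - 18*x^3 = (c - 6*x)*(c - 3*x)*(c - x)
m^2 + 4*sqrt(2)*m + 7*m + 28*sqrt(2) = (m + 7)*(m + 4*sqrt(2))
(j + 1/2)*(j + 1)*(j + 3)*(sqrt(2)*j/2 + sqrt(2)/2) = sqrt(2)*j^4/2 + 11*sqrt(2)*j^3/4 + 19*sqrt(2)*j^2/4 + 13*sqrt(2)*j/4 + 3*sqrt(2)/4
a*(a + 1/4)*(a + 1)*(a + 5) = a^4 + 25*a^3/4 + 13*a^2/2 + 5*a/4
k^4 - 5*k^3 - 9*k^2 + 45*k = k*(k - 5)*(k - 3)*(k + 3)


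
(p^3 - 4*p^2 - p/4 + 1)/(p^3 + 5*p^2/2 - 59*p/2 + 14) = (p + 1/2)/(p + 7)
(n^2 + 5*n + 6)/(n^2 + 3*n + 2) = (n + 3)/(n + 1)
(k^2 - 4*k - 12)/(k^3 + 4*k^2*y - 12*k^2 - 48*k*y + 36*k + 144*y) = (k + 2)/(k^2 + 4*k*y - 6*k - 24*y)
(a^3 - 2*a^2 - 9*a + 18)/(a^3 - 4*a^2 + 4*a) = (a^2 - 9)/(a*(a - 2))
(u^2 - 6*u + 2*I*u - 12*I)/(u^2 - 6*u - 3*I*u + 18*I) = (u + 2*I)/(u - 3*I)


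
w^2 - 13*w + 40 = (w - 8)*(w - 5)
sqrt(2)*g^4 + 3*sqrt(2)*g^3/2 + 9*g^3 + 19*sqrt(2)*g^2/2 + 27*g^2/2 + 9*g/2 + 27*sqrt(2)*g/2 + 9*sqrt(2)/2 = (g + 1/2)*(g + 3*sqrt(2)/2)*(g + 3*sqrt(2))*(sqrt(2)*g + sqrt(2))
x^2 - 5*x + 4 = (x - 4)*(x - 1)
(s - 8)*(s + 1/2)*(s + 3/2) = s^3 - 6*s^2 - 61*s/4 - 6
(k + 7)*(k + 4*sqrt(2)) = k^2 + 4*sqrt(2)*k + 7*k + 28*sqrt(2)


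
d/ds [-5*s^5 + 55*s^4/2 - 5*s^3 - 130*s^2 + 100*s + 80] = -25*s^4 + 110*s^3 - 15*s^2 - 260*s + 100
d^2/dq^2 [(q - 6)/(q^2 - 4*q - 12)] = 2/(q^3 + 6*q^2 + 12*q + 8)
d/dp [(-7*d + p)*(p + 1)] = -7*d + 2*p + 1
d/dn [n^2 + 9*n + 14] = 2*n + 9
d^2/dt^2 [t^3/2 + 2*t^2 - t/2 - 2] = 3*t + 4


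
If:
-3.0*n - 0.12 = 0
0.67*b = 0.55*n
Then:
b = -0.03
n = -0.04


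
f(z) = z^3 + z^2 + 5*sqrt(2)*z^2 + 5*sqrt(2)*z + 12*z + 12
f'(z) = 3*z^2 + 2*z + 10*sqrt(2)*z + 5*sqrt(2) + 12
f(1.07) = 42.87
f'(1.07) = 39.78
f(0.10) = 13.99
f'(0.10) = 20.72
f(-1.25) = -1.18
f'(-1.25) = 3.58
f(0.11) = 14.20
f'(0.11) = 20.88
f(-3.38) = 1.13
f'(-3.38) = -1.22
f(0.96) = 38.63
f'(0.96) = 37.33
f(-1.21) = -1.03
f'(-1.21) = 3.93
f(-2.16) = -1.61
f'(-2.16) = -1.80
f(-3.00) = 0.43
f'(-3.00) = -2.36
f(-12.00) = -782.62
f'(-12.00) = 257.37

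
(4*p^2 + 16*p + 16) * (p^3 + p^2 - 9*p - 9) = 4*p^5 + 20*p^4 - 4*p^3 - 164*p^2 - 288*p - 144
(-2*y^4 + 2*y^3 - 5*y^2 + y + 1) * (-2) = 4*y^4 - 4*y^3 + 10*y^2 - 2*y - 2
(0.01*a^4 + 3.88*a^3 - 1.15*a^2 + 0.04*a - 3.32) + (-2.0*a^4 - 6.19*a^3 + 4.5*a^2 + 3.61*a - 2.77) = -1.99*a^4 - 2.31*a^3 + 3.35*a^2 + 3.65*a - 6.09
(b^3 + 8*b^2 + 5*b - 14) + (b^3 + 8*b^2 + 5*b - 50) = 2*b^3 + 16*b^2 + 10*b - 64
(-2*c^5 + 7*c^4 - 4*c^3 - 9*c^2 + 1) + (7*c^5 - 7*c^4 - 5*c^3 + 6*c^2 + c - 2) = 5*c^5 - 9*c^3 - 3*c^2 + c - 1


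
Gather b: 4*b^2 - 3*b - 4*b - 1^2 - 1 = 4*b^2 - 7*b - 2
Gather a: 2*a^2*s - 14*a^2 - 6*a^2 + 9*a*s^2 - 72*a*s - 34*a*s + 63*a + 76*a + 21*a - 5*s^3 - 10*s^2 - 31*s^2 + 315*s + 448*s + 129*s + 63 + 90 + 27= a^2*(2*s - 20) + a*(9*s^2 - 106*s + 160) - 5*s^3 - 41*s^2 + 892*s + 180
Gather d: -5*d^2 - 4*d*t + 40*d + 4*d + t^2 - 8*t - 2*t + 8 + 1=-5*d^2 + d*(44 - 4*t) + t^2 - 10*t + 9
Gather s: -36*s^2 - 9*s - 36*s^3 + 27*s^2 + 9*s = -36*s^3 - 9*s^2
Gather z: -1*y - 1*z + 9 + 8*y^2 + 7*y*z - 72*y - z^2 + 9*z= 8*y^2 - 73*y - z^2 + z*(7*y + 8) + 9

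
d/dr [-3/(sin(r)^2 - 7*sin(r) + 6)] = 3*(2*sin(r) - 7)*cos(r)/(sin(r)^2 - 7*sin(r) + 6)^2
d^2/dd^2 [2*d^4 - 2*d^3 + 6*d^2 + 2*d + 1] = 24*d^2 - 12*d + 12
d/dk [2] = 0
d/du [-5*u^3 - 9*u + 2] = -15*u^2 - 9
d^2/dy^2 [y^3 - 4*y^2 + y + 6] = 6*y - 8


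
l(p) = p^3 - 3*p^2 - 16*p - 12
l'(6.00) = 56.00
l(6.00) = 0.00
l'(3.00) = -7.00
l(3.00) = -60.00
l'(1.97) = -16.18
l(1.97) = -47.52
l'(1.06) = -18.99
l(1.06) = -31.14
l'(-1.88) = 5.88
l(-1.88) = 0.83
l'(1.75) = -17.31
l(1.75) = -43.83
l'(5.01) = 29.24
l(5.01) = -41.71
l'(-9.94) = 340.05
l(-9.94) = -1131.48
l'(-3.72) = 47.84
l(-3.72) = -45.47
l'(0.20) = -17.08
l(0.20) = -15.31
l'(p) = 3*p^2 - 6*p - 16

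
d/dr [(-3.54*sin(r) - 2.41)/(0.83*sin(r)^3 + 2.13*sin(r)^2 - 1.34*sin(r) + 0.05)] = (5.8764*sin(r)^3 + 13.5411*sin(r)^2 + 10.2666*sin(r) - 3.4064)*cos(r)/(0.6889*sin(r)^6 + 3.5358*sin(r)^5 + 2.3125*sin(r)^4 - 5.6254*sin(r)^3 + 2.0086*sin(r)^2 - 0.134*sin(r) + 0.0025)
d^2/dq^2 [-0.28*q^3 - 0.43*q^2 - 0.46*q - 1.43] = -1.68*q - 0.86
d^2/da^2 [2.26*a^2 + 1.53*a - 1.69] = 4.52000000000000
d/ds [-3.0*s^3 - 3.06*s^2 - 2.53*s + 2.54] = -9.0*s^2 - 6.12*s - 2.53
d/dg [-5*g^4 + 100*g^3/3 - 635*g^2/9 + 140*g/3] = -20*g^3 + 100*g^2 - 1270*g/9 + 140/3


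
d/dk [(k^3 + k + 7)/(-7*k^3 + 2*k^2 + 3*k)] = (2*k^4 + 20*k^3 + 145*k^2 - 28*k - 21)/(k^2*(49*k^4 - 28*k^3 - 38*k^2 + 12*k + 9))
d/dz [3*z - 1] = 3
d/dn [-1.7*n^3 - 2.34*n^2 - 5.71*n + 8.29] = -5.1*n^2 - 4.68*n - 5.71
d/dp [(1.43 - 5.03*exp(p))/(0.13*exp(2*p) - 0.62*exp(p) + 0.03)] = (0.6539*exp(2*p) - 0.3718*exp(p) + 0.7357)*exp(p)/(0.0169*exp(4*p) - 0.1612*exp(3*p) + 0.3922*exp(2*p) - 0.0372*exp(p) + 0.0009)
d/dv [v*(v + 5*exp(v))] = v*(5*exp(v) + 1) + v + 5*exp(v)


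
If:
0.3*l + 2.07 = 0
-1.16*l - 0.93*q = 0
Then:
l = -6.90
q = 8.61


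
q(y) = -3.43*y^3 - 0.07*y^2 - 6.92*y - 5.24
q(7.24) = -1360.71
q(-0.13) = -4.33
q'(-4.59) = -223.07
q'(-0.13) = -7.08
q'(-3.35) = -121.93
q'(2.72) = -83.43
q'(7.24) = -547.31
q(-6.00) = 774.64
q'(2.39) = -66.03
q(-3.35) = 146.11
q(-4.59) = 356.74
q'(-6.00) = -376.52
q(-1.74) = 24.66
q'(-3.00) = -99.11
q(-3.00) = 107.50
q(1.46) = -26.17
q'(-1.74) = -37.83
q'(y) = -10.29*y^2 - 0.14*y - 6.92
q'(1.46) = -29.06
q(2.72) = -93.60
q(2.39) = -69.00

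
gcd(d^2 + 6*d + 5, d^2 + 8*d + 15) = d + 5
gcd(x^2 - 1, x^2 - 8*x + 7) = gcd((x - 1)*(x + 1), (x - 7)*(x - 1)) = x - 1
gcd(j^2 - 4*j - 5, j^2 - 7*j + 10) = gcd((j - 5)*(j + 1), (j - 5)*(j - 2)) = j - 5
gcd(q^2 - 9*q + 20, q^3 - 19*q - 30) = q - 5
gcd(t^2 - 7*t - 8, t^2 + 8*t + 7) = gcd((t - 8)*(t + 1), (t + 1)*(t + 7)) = t + 1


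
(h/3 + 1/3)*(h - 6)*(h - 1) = h^3/3 - 2*h^2 - h/3 + 2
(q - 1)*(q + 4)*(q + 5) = q^3 + 8*q^2 + 11*q - 20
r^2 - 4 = (r - 2)*(r + 2)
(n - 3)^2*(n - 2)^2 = n^4 - 10*n^3 + 37*n^2 - 60*n + 36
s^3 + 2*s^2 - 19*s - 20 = (s - 4)*(s + 1)*(s + 5)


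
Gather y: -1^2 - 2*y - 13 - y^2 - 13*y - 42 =-y^2 - 15*y - 56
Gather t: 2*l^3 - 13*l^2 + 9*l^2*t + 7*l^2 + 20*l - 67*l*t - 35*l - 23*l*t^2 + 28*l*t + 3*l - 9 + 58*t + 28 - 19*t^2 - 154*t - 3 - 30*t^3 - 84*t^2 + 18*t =2*l^3 - 6*l^2 - 12*l - 30*t^3 + t^2*(-23*l - 103) + t*(9*l^2 - 39*l - 78) + 16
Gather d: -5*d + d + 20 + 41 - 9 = 52 - 4*d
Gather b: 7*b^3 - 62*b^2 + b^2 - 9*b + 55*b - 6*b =7*b^3 - 61*b^2 + 40*b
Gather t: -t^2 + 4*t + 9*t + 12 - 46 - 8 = -t^2 + 13*t - 42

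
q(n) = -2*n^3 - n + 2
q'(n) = -6*n^2 - 1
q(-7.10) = 724.92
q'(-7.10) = -303.46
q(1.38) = -4.64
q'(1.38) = -12.43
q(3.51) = -88.00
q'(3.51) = -74.92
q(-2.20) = 25.50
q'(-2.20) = -30.04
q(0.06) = 1.94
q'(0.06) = -1.02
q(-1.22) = 6.85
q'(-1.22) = -9.93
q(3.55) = -91.03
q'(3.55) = -76.62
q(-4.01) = 134.97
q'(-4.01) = -97.48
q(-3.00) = 59.00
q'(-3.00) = -55.00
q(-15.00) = 6767.00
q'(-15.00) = -1351.00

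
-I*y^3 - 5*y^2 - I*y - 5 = (y - 5*I)*(y - I)*(-I*y + 1)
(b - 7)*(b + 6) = b^2 - b - 42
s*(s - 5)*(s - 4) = s^3 - 9*s^2 + 20*s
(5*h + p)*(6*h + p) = 30*h^2 + 11*h*p + p^2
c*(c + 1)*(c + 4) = c^3 + 5*c^2 + 4*c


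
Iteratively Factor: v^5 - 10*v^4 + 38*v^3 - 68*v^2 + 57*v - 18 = (v - 3)*(v^4 - 7*v^3 + 17*v^2 - 17*v + 6) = (v - 3)*(v - 1)*(v^3 - 6*v^2 + 11*v - 6) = (v - 3)*(v - 1)^2*(v^2 - 5*v + 6) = (v - 3)^2*(v - 1)^2*(v - 2)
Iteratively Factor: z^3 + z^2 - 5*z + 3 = (z - 1)*(z^2 + 2*z - 3) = (z - 1)*(z + 3)*(z - 1)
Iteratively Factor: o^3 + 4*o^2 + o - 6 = (o + 3)*(o^2 + o - 2) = (o + 2)*(o + 3)*(o - 1)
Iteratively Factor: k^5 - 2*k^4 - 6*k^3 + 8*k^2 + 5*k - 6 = (k - 1)*(k^4 - k^3 - 7*k^2 + k + 6) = (k - 1)^2*(k^3 - 7*k - 6) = (k - 1)^2*(k + 1)*(k^2 - k - 6) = (k - 1)^2*(k + 1)*(k + 2)*(k - 3)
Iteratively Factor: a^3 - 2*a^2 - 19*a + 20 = (a - 5)*(a^2 + 3*a - 4) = (a - 5)*(a + 4)*(a - 1)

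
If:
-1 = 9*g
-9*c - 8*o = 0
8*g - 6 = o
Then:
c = 496/81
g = -1/9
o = -62/9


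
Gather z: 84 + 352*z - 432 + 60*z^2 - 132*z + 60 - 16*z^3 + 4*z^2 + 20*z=-16*z^3 + 64*z^2 + 240*z - 288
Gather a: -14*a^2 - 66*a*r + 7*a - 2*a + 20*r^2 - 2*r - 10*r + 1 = -14*a^2 + a*(5 - 66*r) + 20*r^2 - 12*r + 1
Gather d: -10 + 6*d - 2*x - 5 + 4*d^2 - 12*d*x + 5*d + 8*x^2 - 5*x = 4*d^2 + d*(11 - 12*x) + 8*x^2 - 7*x - 15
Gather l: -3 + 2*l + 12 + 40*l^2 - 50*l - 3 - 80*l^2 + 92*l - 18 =-40*l^2 + 44*l - 12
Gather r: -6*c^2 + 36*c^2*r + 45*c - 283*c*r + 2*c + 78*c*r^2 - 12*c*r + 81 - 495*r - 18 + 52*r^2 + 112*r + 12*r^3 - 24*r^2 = -6*c^2 + 47*c + 12*r^3 + r^2*(78*c + 28) + r*(36*c^2 - 295*c - 383) + 63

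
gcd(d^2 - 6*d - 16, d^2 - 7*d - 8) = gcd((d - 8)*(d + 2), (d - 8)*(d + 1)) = d - 8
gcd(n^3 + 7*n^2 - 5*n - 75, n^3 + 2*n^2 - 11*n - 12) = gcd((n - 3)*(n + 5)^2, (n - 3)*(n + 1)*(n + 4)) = n - 3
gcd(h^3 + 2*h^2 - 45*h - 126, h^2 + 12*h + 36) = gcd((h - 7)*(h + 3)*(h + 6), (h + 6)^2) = h + 6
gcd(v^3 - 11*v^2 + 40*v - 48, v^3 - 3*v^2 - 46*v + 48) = 1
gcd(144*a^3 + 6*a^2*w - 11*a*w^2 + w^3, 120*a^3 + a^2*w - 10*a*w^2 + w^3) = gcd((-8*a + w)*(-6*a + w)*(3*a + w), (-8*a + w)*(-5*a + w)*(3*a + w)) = -24*a^2 - 5*a*w + w^2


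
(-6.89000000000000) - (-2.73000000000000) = -4.16000000000000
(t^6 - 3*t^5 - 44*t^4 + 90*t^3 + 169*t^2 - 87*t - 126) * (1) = t^6 - 3*t^5 - 44*t^4 + 90*t^3 + 169*t^2 - 87*t - 126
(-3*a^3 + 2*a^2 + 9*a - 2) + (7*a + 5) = -3*a^3 + 2*a^2 + 16*a + 3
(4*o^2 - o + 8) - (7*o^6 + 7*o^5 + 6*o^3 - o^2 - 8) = -7*o^6 - 7*o^5 - 6*o^3 + 5*o^2 - o + 16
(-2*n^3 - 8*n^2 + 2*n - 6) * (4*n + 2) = -8*n^4 - 36*n^3 - 8*n^2 - 20*n - 12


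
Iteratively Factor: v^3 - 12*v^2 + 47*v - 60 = (v - 5)*(v^2 - 7*v + 12) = (v - 5)*(v - 4)*(v - 3)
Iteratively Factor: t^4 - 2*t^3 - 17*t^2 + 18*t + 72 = (t + 2)*(t^3 - 4*t^2 - 9*t + 36) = (t - 3)*(t + 2)*(t^2 - t - 12) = (t - 3)*(t + 2)*(t + 3)*(t - 4)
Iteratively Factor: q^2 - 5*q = (q)*(q - 5)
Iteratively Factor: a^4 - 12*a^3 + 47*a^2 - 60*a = (a - 4)*(a^3 - 8*a^2 + 15*a) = (a - 5)*(a - 4)*(a^2 - 3*a) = (a - 5)*(a - 4)*(a - 3)*(a)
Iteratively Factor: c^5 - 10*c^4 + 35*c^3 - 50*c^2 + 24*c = (c - 1)*(c^4 - 9*c^3 + 26*c^2 - 24*c) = (c - 2)*(c - 1)*(c^3 - 7*c^2 + 12*c) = (c - 3)*(c - 2)*(c - 1)*(c^2 - 4*c) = (c - 4)*(c - 3)*(c - 2)*(c - 1)*(c)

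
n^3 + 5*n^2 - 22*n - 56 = (n - 4)*(n + 2)*(n + 7)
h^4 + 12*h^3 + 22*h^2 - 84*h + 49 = (h - 1)^2*(h + 7)^2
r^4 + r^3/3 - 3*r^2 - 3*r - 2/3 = (r - 2)*(r + 1/3)*(r + 1)^2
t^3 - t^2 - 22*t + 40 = (t - 4)*(t - 2)*(t + 5)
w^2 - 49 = (w - 7)*(w + 7)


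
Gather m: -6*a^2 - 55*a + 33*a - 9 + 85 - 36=-6*a^2 - 22*a + 40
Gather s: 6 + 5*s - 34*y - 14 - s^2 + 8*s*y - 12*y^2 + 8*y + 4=-s^2 + s*(8*y + 5) - 12*y^2 - 26*y - 4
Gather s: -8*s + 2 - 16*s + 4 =6 - 24*s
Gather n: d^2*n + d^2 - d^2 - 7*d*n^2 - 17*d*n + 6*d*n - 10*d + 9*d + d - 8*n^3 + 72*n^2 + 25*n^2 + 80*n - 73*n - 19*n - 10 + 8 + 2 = -8*n^3 + n^2*(97 - 7*d) + n*(d^2 - 11*d - 12)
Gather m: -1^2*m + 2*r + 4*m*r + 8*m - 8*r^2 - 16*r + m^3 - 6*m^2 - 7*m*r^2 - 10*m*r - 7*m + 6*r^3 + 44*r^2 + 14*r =m^3 - 6*m^2 + m*(-7*r^2 - 6*r) + 6*r^3 + 36*r^2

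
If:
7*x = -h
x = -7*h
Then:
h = 0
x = 0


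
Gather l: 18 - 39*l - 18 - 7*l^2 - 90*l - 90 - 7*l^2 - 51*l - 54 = -14*l^2 - 180*l - 144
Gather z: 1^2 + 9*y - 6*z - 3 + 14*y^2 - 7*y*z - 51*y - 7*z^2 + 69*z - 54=14*y^2 - 42*y - 7*z^2 + z*(63 - 7*y) - 56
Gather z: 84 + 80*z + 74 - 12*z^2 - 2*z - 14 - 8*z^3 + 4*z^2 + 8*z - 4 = -8*z^3 - 8*z^2 + 86*z + 140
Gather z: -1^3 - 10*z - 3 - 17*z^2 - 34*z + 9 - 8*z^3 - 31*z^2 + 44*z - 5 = -8*z^3 - 48*z^2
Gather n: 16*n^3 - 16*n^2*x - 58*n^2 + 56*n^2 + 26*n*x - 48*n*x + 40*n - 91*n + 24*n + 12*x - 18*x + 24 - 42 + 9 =16*n^3 + n^2*(-16*x - 2) + n*(-22*x - 27) - 6*x - 9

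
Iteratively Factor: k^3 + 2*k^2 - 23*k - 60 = (k + 4)*(k^2 - 2*k - 15) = (k + 3)*(k + 4)*(k - 5)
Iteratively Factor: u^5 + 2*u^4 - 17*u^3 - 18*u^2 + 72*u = (u - 2)*(u^4 + 4*u^3 - 9*u^2 - 36*u) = (u - 2)*(u + 4)*(u^3 - 9*u) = u*(u - 2)*(u + 4)*(u^2 - 9) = u*(u - 2)*(u + 3)*(u + 4)*(u - 3)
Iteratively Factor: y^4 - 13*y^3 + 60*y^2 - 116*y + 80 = (y - 2)*(y^3 - 11*y^2 + 38*y - 40) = (y - 2)^2*(y^2 - 9*y + 20) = (y - 4)*(y - 2)^2*(y - 5)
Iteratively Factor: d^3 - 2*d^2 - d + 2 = (d - 1)*(d^2 - d - 2) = (d - 2)*(d - 1)*(d + 1)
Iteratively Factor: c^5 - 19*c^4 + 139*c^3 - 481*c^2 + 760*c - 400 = (c - 5)*(c^4 - 14*c^3 + 69*c^2 - 136*c + 80) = (c - 5)*(c - 1)*(c^3 - 13*c^2 + 56*c - 80) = (c - 5)*(c - 4)*(c - 1)*(c^2 - 9*c + 20) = (c - 5)*(c - 4)^2*(c - 1)*(c - 5)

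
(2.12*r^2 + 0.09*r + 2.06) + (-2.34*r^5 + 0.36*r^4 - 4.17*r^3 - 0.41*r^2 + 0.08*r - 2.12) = -2.34*r^5 + 0.36*r^4 - 4.17*r^3 + 1.71*r^2 + 0.17*r - 0.0600000000000001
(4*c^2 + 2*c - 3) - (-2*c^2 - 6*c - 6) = 6*c^2 + 8*c + 3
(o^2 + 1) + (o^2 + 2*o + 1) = 2*o^2 + 2*o + 2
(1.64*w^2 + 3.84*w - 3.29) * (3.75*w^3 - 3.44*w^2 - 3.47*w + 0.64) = 6.15*w^5 + 8.7584*w^4 - 31.2379*w^3 - 0.957599999999999*w^2 + 13.8739*w - 2.1056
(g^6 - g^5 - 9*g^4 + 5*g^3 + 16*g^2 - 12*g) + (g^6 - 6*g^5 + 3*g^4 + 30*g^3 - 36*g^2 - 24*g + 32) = 2*g^6 - 7*g^5 - 6*g^4 + 35*g^3 - 20*g^2 - 36*g + 32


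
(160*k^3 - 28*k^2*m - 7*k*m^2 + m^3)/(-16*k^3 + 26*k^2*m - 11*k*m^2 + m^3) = (-20*k^2 + k*m + m^2)/(2*k^2 - 3*k*m + m^2)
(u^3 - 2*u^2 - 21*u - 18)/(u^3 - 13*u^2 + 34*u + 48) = (u + 3)/(u - 8)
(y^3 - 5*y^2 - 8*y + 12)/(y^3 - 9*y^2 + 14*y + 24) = (y^2 + y - 2)/(y^2 - 3*y - 4)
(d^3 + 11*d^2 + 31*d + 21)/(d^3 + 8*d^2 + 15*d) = (d^2 + 8*d + 7)/(d*(d + 5))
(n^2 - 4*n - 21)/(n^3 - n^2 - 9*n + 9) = (n - 7)/(n^2 - 4*n + 3)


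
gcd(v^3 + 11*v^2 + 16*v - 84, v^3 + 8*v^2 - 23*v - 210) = v^2 + 13*v + 42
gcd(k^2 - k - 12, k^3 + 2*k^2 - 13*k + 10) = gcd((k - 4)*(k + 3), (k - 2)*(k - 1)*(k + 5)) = 1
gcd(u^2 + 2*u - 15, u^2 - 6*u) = 1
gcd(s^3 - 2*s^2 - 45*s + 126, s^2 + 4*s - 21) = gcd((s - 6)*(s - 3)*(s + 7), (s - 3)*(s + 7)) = s^2 + 4*s - 21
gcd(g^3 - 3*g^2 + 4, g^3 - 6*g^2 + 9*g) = 1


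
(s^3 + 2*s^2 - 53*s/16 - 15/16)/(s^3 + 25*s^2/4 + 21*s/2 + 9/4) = (s - 5/4)/(s + 3)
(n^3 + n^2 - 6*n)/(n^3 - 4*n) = (n + 3)/(n + 2)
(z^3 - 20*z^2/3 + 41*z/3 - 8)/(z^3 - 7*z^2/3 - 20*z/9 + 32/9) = 3*(z - 3)/(3*z + 4)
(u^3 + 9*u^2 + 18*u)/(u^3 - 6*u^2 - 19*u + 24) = u*(u + 6)/(u^2 - 9*u + 8)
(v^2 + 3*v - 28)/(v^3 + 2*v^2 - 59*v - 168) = (v - 4)/(v^2 - 5*v - 24)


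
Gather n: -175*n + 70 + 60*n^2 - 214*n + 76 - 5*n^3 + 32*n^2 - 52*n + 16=-5*n^3 + 92*n^2 - 441*n + 162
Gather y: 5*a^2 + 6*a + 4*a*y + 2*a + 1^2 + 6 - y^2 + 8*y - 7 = 5*a^2 + 8*a - y^2 + y*(4*a + 8)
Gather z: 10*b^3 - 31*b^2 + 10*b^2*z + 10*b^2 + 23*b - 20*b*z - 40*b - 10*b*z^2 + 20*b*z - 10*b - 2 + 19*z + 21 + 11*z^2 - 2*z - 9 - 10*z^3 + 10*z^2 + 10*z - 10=10*b^3 - 21*b^2 - 27*b - 10*z^3 + z^2*(21 - 10*b) + z*(10*b^2 + 27)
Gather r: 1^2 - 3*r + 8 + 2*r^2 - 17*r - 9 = 2*r^2 - 20*r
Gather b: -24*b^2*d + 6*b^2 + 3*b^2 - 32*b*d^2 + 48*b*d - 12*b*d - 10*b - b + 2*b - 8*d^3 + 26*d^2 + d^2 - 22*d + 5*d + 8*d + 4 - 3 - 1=b^2*(9 - 24*d) + b*(-32*d^2 + 36*d - 9) - 8*d^3 + 27*d^2 - 9*d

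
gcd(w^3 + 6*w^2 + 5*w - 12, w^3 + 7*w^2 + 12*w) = w^2 + 7*w + 12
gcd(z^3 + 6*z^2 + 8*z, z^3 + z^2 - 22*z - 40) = z^2 + 6*z + 8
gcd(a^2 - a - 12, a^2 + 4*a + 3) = a + 3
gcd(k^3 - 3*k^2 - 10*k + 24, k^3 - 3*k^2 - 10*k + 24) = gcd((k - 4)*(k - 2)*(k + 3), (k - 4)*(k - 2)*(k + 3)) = k^3 - 3*k^2 - 10*k + 24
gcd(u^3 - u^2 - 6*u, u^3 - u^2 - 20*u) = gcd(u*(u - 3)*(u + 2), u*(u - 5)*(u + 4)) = u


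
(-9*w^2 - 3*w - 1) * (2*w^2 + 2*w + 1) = -18*w^4 - 24*w^3 - 17*w^2 - 5*w - 1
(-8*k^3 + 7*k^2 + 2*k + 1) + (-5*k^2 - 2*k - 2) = -8*k^3 + 2*k^2 - 1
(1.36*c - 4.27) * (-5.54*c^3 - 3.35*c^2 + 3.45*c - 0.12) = -7.5344*c^4 + 19.0998*c^3 + 18.9965*c^2 - 14.8947*c + 0.5124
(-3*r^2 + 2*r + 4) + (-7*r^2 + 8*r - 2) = -10*r^2 + 10*r + 2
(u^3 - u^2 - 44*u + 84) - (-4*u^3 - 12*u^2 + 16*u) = 5*u^3 + 11*u^2 - 60*u + 84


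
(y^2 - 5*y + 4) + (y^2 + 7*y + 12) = 2*y^2 + 2*y + 16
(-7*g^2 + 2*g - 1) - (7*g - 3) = -7*g^2 - 5*g + 2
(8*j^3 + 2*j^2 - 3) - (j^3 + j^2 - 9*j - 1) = 7*j^3 + j^2 + 9*j - 2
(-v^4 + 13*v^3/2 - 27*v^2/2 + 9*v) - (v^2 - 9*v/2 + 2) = -v^4 + 13*v^3/2 - 29*v^2/2 + 27*v/2 - 2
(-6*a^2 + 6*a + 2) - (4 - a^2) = -5*a^2 + 6*a - 2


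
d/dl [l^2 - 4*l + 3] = 2*l - 4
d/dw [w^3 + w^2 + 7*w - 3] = 3*w^2 + 2*w + 7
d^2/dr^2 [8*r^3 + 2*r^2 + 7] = 48*r + 4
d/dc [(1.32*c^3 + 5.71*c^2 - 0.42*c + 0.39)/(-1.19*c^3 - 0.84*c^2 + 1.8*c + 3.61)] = (5.6861*c^4 + 3.7524*c^3 + 25.6131*c^2 + 41.8814*c - 2.2182)/(1.4161*c^6 + 1.9992*c^5 - 3.5784*c^4 - 11.6158*c^3 - 2.8248*c^2 + 12.996*c + 13.0321)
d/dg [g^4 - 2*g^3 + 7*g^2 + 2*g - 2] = 4*g^3 - 6*g^2 + 14*g + 2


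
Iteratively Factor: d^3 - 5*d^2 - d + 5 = (d - 5)*(d^2 - 1) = (d - 5)*(d + 1)*(d - 1)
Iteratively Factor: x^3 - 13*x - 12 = (x - 4)*(x^2 + 4*x + 3) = (x - 4)*(x + 1)*(x + 3)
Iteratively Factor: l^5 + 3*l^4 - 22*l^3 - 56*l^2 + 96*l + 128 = (l - 2)*(l^4 + 5*l^3 - 12*l^2 - 80*l - 64) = (l - 4)*(l - 2)*(l^3 + 9*l^2 + 24*l + 16) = (l - 4)*(l - 2)*(l + 1)*(l^2 + 8*l + 16) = (l - 4)*(l - 2)*(l + 1)*(l + 4)*(l + 4)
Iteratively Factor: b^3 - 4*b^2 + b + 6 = (b - 3)*(b^2 - b - 2) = (b - 3)*(b - 2)*(b + 1)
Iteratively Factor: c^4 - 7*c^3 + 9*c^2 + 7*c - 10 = (c - 2)*(c^3 - 5*c^2 - c + 5) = (c - 2)*(c + 1)*(c^2 - 6*c + 5) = (c - 2)*(c - 1)*(c + 1)*(c - 5)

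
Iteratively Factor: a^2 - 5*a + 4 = (a - 4)*(a - 1)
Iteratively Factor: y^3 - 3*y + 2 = (y - 1)*(y^2 + y - 2) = (y - 1)^2*(y + 2)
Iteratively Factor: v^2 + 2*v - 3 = (v + 3)*(v - 1)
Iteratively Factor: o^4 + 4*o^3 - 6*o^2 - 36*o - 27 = (o + 3)*(o^3 + o^2 - 9*o - 9) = (o + 1)*(o + 3)*(o^2 - 9) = (o + 1)*(o + 3)^2*(o - 3)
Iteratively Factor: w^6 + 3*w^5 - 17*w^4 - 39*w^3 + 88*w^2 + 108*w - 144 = (w - 2)*(w^5 + 5*w^4 - 7*w^3 - 53*w^2 - 18*w + 72) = (w - 2)*(w + 2)*(w^4 + 3*w^3 - 13*w^2 - 27*w + 36) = (w - 3)*(w - 2)*(w + 2)*(w^3 + 6*w^2 + 5*w - 12) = (w - 3)*(w - 2)*(w + 2)*(w + 3)*(w^2 + 3*w - 4) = (w - 3)*(w - 2)*(w - 1)*(w + 2)*(w + 3)*(w + 4)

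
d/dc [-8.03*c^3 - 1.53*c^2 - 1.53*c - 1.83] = -24.09*c^2 - 3.06*c - 1.53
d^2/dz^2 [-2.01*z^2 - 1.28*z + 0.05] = -4.02000000000000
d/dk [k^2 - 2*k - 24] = 2*k - 2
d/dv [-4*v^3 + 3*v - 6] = 3 - 12*v^2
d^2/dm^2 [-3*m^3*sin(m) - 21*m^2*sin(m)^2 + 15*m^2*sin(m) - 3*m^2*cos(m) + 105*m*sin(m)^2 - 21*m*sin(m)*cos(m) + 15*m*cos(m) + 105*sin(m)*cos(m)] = 3*m^3*sin(m) - 15*sqrt(2)*m^2*sin(m + pi/4) - 42*m^2*cos(2*m) - 6*m*sin(m) - 42*m*sin(2*m) + 45*m*cos(m) + 210*m*cos(2*m) - 6*cos(m) - 21*cos(2*m) - 21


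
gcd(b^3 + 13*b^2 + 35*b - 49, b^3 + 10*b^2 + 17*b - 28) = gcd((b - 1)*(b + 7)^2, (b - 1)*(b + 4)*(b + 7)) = b^2 + 6*b - 7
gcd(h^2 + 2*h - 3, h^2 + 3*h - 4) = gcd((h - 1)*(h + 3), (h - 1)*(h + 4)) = h - 1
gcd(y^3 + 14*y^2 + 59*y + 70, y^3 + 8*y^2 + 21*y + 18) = y + 2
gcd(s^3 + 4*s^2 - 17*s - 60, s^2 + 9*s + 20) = s + 5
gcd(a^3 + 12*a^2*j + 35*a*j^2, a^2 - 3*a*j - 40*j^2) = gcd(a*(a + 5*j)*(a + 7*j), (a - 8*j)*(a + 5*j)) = a + 5*j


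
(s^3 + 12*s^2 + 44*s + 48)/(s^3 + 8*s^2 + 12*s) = (s + 4)/s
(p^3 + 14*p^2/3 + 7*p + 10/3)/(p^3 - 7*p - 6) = (p + 5/3)/(p - 3)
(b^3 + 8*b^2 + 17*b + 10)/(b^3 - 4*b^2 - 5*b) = (b^2 + 7*b + 10)/(b*(b - 5))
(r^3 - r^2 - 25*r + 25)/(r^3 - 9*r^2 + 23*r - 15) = (r + 5)/(r - 3)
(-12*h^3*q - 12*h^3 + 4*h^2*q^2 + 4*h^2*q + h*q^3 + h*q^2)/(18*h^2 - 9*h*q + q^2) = h*(-12*h^2*q - 12*h^2 + 4*h*q^2 + 4*h*q + q^3 + q^2)/(18*h^2 - 9*h*q + q^2)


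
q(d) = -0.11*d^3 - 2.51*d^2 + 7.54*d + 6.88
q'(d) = -0.33*d^2 - 5.02*d + 7.54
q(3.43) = -1.23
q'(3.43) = -13.56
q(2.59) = 7.66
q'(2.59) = -7.68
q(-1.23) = -5.99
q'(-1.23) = 13.22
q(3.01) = 3.83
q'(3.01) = -10.56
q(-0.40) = 3.47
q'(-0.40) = 9.50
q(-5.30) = -87.21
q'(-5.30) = 24.88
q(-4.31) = -63.44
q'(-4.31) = 23.05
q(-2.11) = -19.17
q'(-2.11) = 16.66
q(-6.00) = -104.96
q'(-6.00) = 25.78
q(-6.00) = -104.96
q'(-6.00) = 25.78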